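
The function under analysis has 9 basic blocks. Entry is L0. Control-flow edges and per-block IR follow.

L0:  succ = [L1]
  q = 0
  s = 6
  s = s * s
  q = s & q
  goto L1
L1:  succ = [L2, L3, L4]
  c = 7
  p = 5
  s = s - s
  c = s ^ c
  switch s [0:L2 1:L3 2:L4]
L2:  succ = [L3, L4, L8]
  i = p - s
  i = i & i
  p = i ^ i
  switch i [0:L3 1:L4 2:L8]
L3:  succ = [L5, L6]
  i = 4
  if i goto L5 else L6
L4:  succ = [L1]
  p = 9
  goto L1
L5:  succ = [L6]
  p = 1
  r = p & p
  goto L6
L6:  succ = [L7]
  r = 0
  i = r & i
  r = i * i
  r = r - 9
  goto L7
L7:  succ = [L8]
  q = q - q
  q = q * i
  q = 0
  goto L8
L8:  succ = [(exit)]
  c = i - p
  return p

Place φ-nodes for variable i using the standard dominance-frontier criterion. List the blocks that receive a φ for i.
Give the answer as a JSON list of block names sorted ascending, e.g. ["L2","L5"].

Answer: ["L1", "L3", "L4", "L8"]

Derivation:
idom tree: L1←L0 L2←L1 L3←L1 L4←L1 L5←L3 L6←L3 L7←L6 L8←L1
Dom∩ at merges:
  L1: preds {L0,L4}: {L0} ∩ {L0,L1,L4} = {L0}; idom=L0
  L3: preds {L1,L2}: {L0,L1} ∩ {L0,L1,L2} = {L0,L1}; idom=L1
  L4: preds {L1,L2}: {L0,L1} ∩ {L0,L1,L2} = {L0,L1}; idom=L1
  L6: preds {L3,L5}: {L0,L1,L3} ∩ {L0,L1,L3,L5} = {L0,L1,L3}; idom=L3
  L8: preds {L2,L7}: {L0,L1,L2} ∩ {L0,L1,L3,L6,L7} = {L0,L1}; idom=L1

DF walk-up:
  L1←L0: walk · to L0
  L1←L4: walk L4→L1 to L0
  L3←L1: walk · to L1
  L3←L2: walk L2 to L1
  L4←L1: walk · to L1
  L4←L2: walk L2 to L1
  L6←L3: walk · to L3
  L6←L5: walk L5 to L3
  L8←L2: walk L2 to L1
  L8←L7: walk L7→L6→L3 to L1
  DF(L0)=∅
  DF(L1)={L1}
  DF(L2)={L3,L4,L8}
  DF(L3)={L8}
  DF(L4)={L1}
  DF(L5)={L6}
  DF(L6)={L8}
  DF(L7)={L8}
  DF(L8)=∅

φ for i: defs {L2,L3,L6}
  DF⁺ = {L1,L3,L4,L8}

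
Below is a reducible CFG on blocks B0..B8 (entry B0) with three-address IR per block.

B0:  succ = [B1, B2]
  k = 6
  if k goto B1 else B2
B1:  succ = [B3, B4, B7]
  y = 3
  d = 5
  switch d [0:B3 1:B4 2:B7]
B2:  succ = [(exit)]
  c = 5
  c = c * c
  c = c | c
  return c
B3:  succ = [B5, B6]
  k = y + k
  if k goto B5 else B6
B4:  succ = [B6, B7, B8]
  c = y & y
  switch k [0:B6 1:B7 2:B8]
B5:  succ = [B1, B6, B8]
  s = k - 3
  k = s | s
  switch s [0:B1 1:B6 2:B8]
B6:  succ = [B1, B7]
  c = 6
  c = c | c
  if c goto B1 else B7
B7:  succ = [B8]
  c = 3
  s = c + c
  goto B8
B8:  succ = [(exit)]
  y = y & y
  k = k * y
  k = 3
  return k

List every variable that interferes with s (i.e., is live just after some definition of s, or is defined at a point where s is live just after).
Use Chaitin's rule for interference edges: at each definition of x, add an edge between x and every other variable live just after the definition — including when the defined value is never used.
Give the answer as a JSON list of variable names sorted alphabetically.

Per-block:
  B0 def {k} use ∅
  B1 def {d,y} use ∅
  B2 def {c} use ∅
  B3 def {k} use {k,y}
  B4 def {c} use {k,y}
  B5 def {k,s} use {k}
  B6 def {c} use ∅
  B7 def {c,s} use ∅
  B8 def {k,y} use {k,y}

Liveness:
  B0: in=∅ out={k}
  B1: in={k} out={k,y}
  B2: in=∅ out=∅
  B3: in={k,y} out={k,y}
  B4: in={k,y} out={k,y}
  B5: in={k,y} out={k,y}
  B6: in={k,y} out={k,y}
  B7: in={k,y} out={k,y}
  B8: in={k,y} out=∅

Interfere edges:
  c — {k,y}
  d — {k,y}
  k — {c,d,s,y}
  s — {k,y}
  y — {c,d,k,s}

N(s) = ["k", "y"]

Answer: ["k", "y"]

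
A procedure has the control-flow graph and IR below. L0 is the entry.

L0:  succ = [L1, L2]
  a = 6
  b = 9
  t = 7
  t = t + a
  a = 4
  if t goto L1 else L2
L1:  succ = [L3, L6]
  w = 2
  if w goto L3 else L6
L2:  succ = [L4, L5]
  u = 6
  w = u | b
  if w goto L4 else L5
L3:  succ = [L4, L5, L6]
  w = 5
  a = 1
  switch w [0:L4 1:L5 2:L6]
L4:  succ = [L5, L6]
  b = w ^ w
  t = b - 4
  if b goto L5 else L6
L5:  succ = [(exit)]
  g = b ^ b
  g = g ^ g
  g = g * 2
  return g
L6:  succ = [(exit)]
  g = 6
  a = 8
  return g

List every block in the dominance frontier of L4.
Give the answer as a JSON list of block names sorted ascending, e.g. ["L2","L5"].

Answer: ["L5", "L6"]

Derivation:
idom tree: L1←L0 L2←L0 L3←L1 L4←L0 L5←L0 L6←L0
Join-block Dom:
  L4: preds {L2,L3}: {L0,L2} ∩ {L0,L1,L3} = {L0}; idom=L0
  L5: preds {L2,L3,L4}: {L0,L2} ∩ {L0,L1,L3} ∩ {L0,L4} = {L0}; idom=L0
  L6: preds {L1,L3,L4}: {L0,L1} ∩ {L0,L1,L3} ∩ {L0,L4} = {L0}; idom=L0

DF derivation:
  L4←L2: walk L2 to L0
  L4←L3: walk L3→L1 to L0
  L5←L2: walk L2 to L0
  L5←L3: walk L3→L1 to L0
  L5←L4: walk L4 to L0
  L6←L1: walk L1 to L0
  L6←L3: walk L3→L1 to L0
  L6←L4: walk L4 to L0
  DF(L0)=∅
  DF(L1)={L4,L5,L6}
  DF(L2)={L4,L5}
  DF(L3)={L4,L5,L6}
  DF(L4)={L5,L6}
  DF(L5)=∅
  DF(L6)=∅

DF(L4) = ["L5", "L6"]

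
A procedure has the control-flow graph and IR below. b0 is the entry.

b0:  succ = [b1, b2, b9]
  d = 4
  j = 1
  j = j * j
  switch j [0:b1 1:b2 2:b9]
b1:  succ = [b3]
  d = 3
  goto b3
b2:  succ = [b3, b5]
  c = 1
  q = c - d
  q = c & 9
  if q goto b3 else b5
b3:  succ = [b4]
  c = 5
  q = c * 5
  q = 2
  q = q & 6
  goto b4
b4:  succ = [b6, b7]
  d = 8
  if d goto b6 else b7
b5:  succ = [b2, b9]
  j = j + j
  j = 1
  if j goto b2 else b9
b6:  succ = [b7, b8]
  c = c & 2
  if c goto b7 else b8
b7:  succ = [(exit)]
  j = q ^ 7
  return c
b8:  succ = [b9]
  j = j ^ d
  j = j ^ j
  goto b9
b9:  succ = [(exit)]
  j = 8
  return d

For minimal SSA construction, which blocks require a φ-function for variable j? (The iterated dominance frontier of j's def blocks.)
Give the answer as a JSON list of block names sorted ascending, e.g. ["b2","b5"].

Answer: ["b2", "b3", "b9"]

Derivation:
idom tree: b1←b0 b2←b0 b3←b0 b4←b3 b5←b2 b6←b4 b7←b4 b8←b6 b9←b0
Dom at joins:
  b2: preds {b0,b5}: {b0} ∩ {b0,b2,b5} = {b0}; idom=b0
  b3: preds {b1,b2}: {b0,b1} ∩ {b0,b2} = {b0}; idom=b0
  b7: preds {b4,b6}: {b0,b3,b4} ∩ {b0,b3,b4,b6} = {b0,b3,b4}; idom=b4
  b9: preds {b0,b5,b8}: {b0} ∩ {b0,b2,b5} ∩ {b0,b3,b4,b6,b8} = {b0}; idom=b0

DF walk-up:
  join b2 pred b0: · stop@b0
  join b2 pred b5: b5→b2 stop@b0
  join b3 pred b1: b1 stop@b0
  join b3 pred b2: b2 stop@b0
  join b7 pred b4: · stop@b4
  join b7 pred b6: b6 stop@b4
  join b9 pred b0: · stop@b0
  join b9 pred b5: b5→b2 stop@b0
  join b9 pred b8: b8→b6→b4→b3 stop@b0
  b0 → ∅
  b1 → {b3}
  b2 → {b2,b3,b9}
  b3 → {b9}
  b4 → {b9}
  b5 → {b2,b9}
  b6 → {b7,b9}
  b7 → ∅
  b8 → {b9}
  b9 → ∅

φ for j: defs {b0,b5,b7,b8,b9}
  DF⁺ = {b2,b3,b9}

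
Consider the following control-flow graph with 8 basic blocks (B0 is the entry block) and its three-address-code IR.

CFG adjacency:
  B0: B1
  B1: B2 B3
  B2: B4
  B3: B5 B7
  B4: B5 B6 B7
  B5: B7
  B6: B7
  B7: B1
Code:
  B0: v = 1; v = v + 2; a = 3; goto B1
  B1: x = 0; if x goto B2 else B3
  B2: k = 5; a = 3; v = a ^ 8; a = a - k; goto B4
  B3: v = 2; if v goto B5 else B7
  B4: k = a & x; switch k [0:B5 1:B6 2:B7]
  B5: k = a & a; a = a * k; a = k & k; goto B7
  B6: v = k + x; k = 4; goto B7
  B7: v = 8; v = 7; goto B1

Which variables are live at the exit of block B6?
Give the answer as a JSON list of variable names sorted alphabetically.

Answer: ["a"]

Derivation:
Block summaries:
  B0: def={a,v} ue=∅
  B1: def={x} ue=∅
  B2: def={a,k,v} ue=∅
  B3: def={v} ue=∅
  B4: def={k} ue={a,x}
  B5: def={a,k} ue={a}
  B6: def={k,v} ue={k,x}
  B7: def={v} ue=∅

Backward fixpoint:
  B0 li=∅ lo={a}
  B1 li={a} lo={a,x}
  B2 li={x} lo={a,x}
  B3 li={a} lo={a}
  B4 li={a,x} lo={a,k,x}
  B5 li={a} lo={a}
  B6 li={a,k,x} lo={a}
  B7 li={a} lo={a}

live-out(B6) = ["a"]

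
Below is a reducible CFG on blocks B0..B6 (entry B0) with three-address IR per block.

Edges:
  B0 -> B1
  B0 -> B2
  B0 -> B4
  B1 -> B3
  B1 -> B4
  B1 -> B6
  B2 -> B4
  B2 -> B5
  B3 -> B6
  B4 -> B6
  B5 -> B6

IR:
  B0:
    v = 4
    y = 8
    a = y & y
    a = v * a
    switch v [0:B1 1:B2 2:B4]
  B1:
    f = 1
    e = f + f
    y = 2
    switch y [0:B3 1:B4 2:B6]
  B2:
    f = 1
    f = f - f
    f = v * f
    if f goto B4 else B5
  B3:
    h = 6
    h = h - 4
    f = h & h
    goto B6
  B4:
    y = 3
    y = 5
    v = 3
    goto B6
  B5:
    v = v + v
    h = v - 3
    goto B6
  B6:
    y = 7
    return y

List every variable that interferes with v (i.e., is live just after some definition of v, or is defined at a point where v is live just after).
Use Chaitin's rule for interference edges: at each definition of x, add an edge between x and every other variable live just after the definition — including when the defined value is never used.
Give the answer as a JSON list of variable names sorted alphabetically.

Answer: ["a", "f", "y"]

Working:
Per-block:
  B0: {a,v,y} / ∅
  B1: {e,f,y} / ∅
  B2: {f} / {v}
  B3: {f,h} / ∅
  B4: {v,y} / ∅
  B5: {h,v} / {v}
  B6: {y} / ∅

Live sets:
  B0 li=∅ lo={v}
  B1 li=∅ lo=∅
  B2 li={v} lo={v}
  B3 li=∅ lo=∅
  B4 li=∅ lo=∅
  B5 li={v} lo=∅
  B6 li=∅ lo=∅

Interfere edges:
  a↔{v}
  e↔∅
  f↔{v}
  h↔∅
  v↔{a,f,y}
  y↔{v}

N(v) = ["a", "f", "y"]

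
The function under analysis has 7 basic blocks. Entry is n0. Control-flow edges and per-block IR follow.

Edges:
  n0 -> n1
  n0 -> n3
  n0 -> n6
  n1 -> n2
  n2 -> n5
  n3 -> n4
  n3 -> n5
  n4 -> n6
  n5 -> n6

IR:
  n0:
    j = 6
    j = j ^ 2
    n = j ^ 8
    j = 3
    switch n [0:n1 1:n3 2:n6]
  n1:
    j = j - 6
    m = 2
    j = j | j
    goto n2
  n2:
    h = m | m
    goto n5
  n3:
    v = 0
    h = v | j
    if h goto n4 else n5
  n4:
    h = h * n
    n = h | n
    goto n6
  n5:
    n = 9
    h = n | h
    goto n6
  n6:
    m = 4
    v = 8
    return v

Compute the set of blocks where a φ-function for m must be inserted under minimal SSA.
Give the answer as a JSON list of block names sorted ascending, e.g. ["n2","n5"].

idom tree: n1←n0 n2←n1 n3←n0 n4←n3 n5←n0 n6←n0
Dom at joins:
  n5: preds {n2,n3}: {n0,n1,n2} ∩ {n0,n3} = {n0}; idom=n0
  n6: preds {n0,n4,n5}: {n0} ∩ {n0,n3,n4} ∩ {n0,n5} = {n0}; idom=n0

DF walk-up:
  n5←n2: walk n2→n1 to n0
  n5←n3: walk n3 to n0
  n6←n0: walk · to n0
  n6←n4: walk n4→n3 to n0
  n6←n5: walk n5 to n0
  DF(n0)=∅
  DF(n1)={n5}
  DF(n2)={n5}
  DF(n3)={n5,n6}
  DF(n4)={n6}
  DF(n5)={n6}
  DF(n6)=∅

φ for m: defs {n1,n6}
  DF⁺ = {n5,n6}

Answer: ["n5", "n6"]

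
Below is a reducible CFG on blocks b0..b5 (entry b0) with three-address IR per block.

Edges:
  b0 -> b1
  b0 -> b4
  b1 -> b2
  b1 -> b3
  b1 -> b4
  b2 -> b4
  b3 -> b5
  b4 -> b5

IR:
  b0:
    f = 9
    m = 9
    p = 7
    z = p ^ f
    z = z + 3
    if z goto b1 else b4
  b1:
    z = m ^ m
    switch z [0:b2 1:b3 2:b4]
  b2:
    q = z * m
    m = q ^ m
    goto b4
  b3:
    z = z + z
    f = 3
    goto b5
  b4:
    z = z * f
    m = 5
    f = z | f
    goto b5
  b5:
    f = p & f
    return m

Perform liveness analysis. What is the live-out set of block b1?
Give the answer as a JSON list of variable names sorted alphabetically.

Block summaries:
  b0 def {f,m,p,z} use ∅
  b1 def {z} use {m}
  b2 def {m,q} use {m,z}
  b3 def {f,z} use {z}
  b4 def {f,m,z} use {f,z}
  b5 def {f} use {f,m,p}

Liveness:
  live b0: ∅→{f,m,p,z}
  live b1: {f,m,p}→{f,m,p,z}
  live b2: {f,m,p,z}→{f,p,z}
  live b3: {m,p,z}→{f,m,p}
  live b4: {f,p,z}→{f,m,p}
  live b5: {f,m,p}→∅

live-out(b1) = ["f", "m", "p", "z"]

Answer: ["f", "m", "p", "z"]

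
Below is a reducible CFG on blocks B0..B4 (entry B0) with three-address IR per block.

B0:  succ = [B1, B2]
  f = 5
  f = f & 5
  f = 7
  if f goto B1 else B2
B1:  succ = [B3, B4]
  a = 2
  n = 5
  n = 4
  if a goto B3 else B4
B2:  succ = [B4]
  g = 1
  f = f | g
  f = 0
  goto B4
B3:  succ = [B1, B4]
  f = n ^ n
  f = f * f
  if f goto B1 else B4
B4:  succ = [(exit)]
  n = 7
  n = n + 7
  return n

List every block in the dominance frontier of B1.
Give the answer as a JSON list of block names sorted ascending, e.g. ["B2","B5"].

Answer: ["B1", "B4"]

Derivation:
idom tree: B1←B0 B2←B0 B3←B1 B4←B0
Dom at joins:
  B1: preds {B0,B3}: {B0} ∩ {B0,B1,B3} = {B0}; idom=B0
  B4: preds {B1,B2,B3}: {B0,B1} ∩ {B0,B2} ∩ {B0,B1,B3} = {B0}; idom=B0

DF walk-up:
  join B1 pred B0: · stop@B0
  join B1 pred B3: B3→B1 stop@B0
  join B4 pred B1: B1 stop@B0
  join B4 pred B2: B2 stop@B0
  join B4 pred B3: B3→B1 stop@B0
  B0: DF=∅
  B1: DF={B1,B4}
  B2: DF={B4}
  B3: DF={B1,B4}
  B4: DF=∅

DF(B1) = ["B1", "B4"]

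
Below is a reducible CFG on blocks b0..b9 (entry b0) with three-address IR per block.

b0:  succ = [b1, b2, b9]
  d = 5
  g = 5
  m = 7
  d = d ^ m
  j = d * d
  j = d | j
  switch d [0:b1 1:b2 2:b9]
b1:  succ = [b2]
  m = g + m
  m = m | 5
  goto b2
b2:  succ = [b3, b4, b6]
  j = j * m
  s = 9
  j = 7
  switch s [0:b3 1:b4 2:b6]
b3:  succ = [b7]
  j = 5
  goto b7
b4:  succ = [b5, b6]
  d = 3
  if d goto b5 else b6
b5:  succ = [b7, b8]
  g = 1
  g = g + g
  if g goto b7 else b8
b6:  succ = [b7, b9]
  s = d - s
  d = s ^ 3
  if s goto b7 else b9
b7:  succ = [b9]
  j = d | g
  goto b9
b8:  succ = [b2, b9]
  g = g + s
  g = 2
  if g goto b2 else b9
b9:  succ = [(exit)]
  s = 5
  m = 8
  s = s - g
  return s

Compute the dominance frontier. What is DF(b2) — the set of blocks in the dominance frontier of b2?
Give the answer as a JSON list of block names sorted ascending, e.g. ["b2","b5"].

Answer: ["b2", "b9"]

Analysis:
idom tree: b1←b0 b2←b0 b3←b2 b4←b2 b5←b4 b6←b2 b7←b2 b8←b5 b9←b0
Dom∩ at merges:
  b2: preds {b0,b1,b8}: {b0} ∩ {b0,b1} ∩ {b0,b2,b4,b5,b8} = {b0}; idom=b0
  b6: preds {b2,b4}: {b0,b2} ∩ {b0,b2,b4} = {b0,b2}; idom=b2
  b7: preds {b3,b5,b6}: {b0,b2,b3} ∩ {b0,b2,b4,b5} ∩ {b0,b2,b6} = {b0,b2}; idom=b2
  b9: preds {b0,b6,b7,b8}: {b0} ∩ {b0,b2,b6} ∩ {b0,b2,b7} ∩ {b0,b2,b4,b5,b8} = {b0}; idom=b0

DF walk-up:
  b2←b0: walk · to b0
  b2←b1: walk b1 to b0
  b2←b8: walk b8→b5→b4→b2 to b0
  b6←b2: walk · to b2
  b6←b4: walk b4 to b2
  b7←b3: walk b3 to b2
  b7←b5: walk b5→b4 to b2
  b7←b6: walk b6 to b2
  b9←b0: walk · to b0
  b9←b6: walk b6→b2 to b0
  b9←b7: walk b7→b2 to b0
  b9←b8: walk b8→b5→b4→b2 to b0
  b0: DF=∅
  b1: DF={b2}
  b2: DF={b2,b9}
  b3: DF={b7}
  b4: DF={b2,b6,b7,b9}
  b5: DF={b2,b7,b9}
  b6: DF={b7,b9}
  b7: DF={b9}
  b8: DF={b2,b9}
  b9: DF=∅

DF(b2) = ["b2", "b9"]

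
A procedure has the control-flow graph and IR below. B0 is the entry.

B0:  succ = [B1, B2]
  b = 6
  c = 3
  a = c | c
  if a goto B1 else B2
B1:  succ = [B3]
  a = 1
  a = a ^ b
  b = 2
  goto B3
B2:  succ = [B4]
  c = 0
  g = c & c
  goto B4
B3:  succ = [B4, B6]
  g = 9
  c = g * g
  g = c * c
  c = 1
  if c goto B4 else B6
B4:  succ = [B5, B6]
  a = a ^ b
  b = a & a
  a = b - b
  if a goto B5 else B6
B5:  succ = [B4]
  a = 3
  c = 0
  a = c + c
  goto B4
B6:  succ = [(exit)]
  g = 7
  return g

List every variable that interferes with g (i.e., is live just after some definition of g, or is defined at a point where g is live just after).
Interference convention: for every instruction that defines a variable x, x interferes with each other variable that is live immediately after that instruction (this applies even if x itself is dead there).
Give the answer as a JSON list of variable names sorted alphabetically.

Answer: ["a", "b"]

Analysis:
Per-block:
  B0 def {a,b,c} use ∅
  B1 def {a,b} use {b}
  B2 def {c,g} use ∅
  B3 def {c,g} use ∅
  B4 def {a,b} use {a,b}
  B5 def {a,c} use ∅
  B6 def {g} use ∅

Live sets:
  B0 li=∅ lo={a,b}
  B1 li={b} lo={a,b}
  B2 li={a,b} lo={a,b}
  B3 li={a,b} lo={a,b}
  B4 li={a,b} lo={b}
  B5 li={b} lo={a,b}
  B6 li=∅ lo=∅

Interfere edges:
  a — {b,c,g}
  b — {a,c,g}
  c — {a,b}
  g — {a,b}

N(g) = ["a", "b"]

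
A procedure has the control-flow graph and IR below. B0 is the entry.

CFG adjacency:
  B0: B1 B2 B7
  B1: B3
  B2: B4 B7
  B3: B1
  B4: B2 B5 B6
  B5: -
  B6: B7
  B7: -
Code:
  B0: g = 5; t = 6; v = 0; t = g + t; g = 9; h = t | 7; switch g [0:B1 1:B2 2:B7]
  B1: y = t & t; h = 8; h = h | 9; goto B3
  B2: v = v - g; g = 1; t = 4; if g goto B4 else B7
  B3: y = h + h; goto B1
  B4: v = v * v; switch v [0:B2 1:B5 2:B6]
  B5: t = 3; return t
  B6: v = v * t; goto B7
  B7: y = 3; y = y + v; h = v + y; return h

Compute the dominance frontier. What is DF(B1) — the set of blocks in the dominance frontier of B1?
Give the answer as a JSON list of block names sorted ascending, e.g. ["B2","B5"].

Answer: ["B1"]

Analysis:
idom tree: B1←B0 B2←B0 B3←B1 B4←B2 B5←B4 B6←B4 B7←B0
Dom∩ at merges:
  B1: preds {B0,B3}: {B0} ∩ {B0,B1,B3} = {B0}; idom=B0
  B2: preds {B0,B4}: {B0} ∩ {B0,B2,B4} = {B0}; idom=B0
  B7: preds {B0,B2,B6}: {B0} ∩ {B0,B2} ∩ {B0,B2,B4,B6} = {B0}; idom=B0

Frontier:
  B1←B0: walk · to B0
  B1←B3: walk B3→B1 to B0
  B2←B0: walk · to B0
  B2←B4: walk B4→B2 to B0
  B7←B0: walk · to B0
  B7←B2: walk B2 to B0
  B7←B6: walk B6→B4→B2 to B0
  B0 → ∅
  B1 → {B1}
  B2 → {B2,B7}
  B3 → {B1}
  B4 → {B2,B7}
  B5 → ∅
  B6 → {B7}
  B7 → ∅

DF(B1) = ["B1"]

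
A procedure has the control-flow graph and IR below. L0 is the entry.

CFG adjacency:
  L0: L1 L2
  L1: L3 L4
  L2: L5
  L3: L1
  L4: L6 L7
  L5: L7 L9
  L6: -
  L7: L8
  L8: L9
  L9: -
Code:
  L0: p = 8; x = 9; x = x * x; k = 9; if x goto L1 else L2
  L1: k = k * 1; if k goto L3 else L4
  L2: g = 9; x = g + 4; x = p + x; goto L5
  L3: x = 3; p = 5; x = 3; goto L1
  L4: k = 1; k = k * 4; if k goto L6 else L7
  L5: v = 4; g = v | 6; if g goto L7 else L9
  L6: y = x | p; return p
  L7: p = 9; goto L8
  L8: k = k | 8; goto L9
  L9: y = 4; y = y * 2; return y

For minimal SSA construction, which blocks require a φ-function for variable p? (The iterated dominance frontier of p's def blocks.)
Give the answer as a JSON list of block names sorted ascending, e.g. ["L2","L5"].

Answer: ["L1", "L7", "L9"]

Analysis:
idom tree: L1←L0 L2←L0 L3←L1 L4←L1 L5←L2 L6←L4 L7←L0 L8←L7 L9←L0
Dom at joins:
  L1: preds {L0,L3}: {L0} ∩ {L0,L1,L3} = {L0}; idom=L0
  L7: preds {L4,L5}: {L0,L1,L4} ∩ {L0,L2,L5} = {L0}; idom=L0
  L9: preds {L5,L8}: {L0,L2,L5} ∩ {L0,L7,L8} = {L0}; idom=L0

DF walk-up:
  L1←L0: walk · to L0
  L1←L3: walk L3→L1 to L0
  L7←L4: walk L4→L1 to L0
  L7←L5: walk L5→L2 to L0
  L9←L5: walk L5→L2 to L0
  L9←L8: walk L8→L7 to L0
  DF(L0)=∅
  DF(L1)={L1,L7}
  DF(L2)={L7,L9}
  DF(L3)={L1}
  DF(L4)={L7}
  DF(L5)={L7,L9}
  DF(L6)=∅
  DF(L7)={L9}
  DF(L8)={L9}
  DF(L9)=∅

φ for p: defs {L0,L3,L7}
  DF⁺ = {L1,L7,L9}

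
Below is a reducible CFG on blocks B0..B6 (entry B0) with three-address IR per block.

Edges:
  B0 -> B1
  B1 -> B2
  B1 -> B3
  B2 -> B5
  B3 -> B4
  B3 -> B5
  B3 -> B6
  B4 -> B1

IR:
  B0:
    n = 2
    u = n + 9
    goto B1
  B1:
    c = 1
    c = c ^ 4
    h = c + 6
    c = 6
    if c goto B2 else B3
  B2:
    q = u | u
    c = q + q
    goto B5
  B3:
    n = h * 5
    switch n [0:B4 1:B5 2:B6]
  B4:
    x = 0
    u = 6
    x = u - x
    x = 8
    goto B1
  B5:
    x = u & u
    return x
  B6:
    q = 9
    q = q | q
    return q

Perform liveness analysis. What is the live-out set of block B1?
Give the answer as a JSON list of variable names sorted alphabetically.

Answer: ["h", "u"]

Working:
Per-block:
  B0: def={n,u} ue=∅
  B1: def={c,h} ue=∅
  B2: def={c,q} ue={u}
  B3: def={n} ue={h}
  B4: def={u,x} ue=∅
  B5: def={x} ue={u}
  B6: def={q} ue=∅

Liveness:
  live B0: ∅→{u}
  live B1: {u}→{h,u}
  live B2: {u}→{u}
  live B3: {h,u}→{u}
  live B4: ∅→{u}
  live B5: {u}→∅
  live B6: ∅→∅

live-out(B1) = ["h", "u"]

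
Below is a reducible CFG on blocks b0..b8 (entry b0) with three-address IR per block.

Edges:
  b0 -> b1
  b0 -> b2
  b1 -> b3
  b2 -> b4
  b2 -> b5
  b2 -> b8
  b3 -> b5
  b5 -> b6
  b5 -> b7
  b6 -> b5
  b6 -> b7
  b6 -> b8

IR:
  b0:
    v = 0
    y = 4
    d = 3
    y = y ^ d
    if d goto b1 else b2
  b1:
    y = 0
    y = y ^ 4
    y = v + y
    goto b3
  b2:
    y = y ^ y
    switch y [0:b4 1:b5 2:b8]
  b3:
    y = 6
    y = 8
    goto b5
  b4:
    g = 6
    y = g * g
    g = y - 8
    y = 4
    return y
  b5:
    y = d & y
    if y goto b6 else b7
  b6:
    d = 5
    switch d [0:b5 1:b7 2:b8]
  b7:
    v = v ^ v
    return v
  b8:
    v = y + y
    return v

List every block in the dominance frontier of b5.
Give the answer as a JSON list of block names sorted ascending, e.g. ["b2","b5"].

Answer: ["b5", "b8"]

Derivation:
idom tree: b1←b0 b2←b0 b3←b1 b4←b2 b5←b0 b6←b5 b7←b5 b8←b0
Dom∩ at merges:
  b5: preds {b2,b3,b6}: {b0,b2} ∩ {b0,b1,b3} ∩ {b0,b5,b6} = {b0}; idom=b0
  b7: preds {b5,b6}: {b0,b5} ∩ {b0,b5,b6} = {b0,b5}; idom=b5
  b8: preds {b2,b6}: {b0,b2} ∩ {b0,b5,b6} = {b0}; idom=b0

Frontier:
  b5←b2: walk b2 to b0
  b5←b3: walk b3→b1 to b0
  b5←b6: walk b6→b5 to b0
  b7←b5: walk · to b5
  b7←b6: walk b6 to b5
  b8←b2: walk b2 to b0
  b8←b6: walk b6→b5 to b0
  b0 → ∅
  b1 → {b5}
  b2 → {b5,b8}
  b3 → {b5}
  b4 → ∅
  b5 → {b5,b8}
  b6 → {b5,b7,b8}
  b7 → ∅
  b8 → ∅

DF(b5) = ["b5", "b8"]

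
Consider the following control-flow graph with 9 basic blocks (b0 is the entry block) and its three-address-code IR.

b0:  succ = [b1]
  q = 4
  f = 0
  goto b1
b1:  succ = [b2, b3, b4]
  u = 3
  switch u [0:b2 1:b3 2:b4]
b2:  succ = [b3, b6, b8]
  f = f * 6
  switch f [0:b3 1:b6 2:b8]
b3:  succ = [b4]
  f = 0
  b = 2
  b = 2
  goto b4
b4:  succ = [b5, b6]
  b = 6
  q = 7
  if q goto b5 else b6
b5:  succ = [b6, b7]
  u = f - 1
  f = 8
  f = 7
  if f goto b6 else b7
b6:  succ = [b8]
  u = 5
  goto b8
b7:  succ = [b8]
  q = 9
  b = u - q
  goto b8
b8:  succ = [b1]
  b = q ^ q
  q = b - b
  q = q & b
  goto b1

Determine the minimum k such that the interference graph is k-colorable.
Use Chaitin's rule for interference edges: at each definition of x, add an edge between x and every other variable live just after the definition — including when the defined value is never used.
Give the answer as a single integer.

Answer: 3

Working:
Block summaries:
  b0 def {f,q} use ∅
  b1 def {u} use ∅
  b2 def {f} use {f}
  b3 def {b,f} use ∅
  b4 def {b,q} use ∅
  b5 def {f,u} use {f}
  b6 def {u} use ∅
  b7 def {b,q} use {u}
  b8 def {b,q} use {q}

Backward fixpoint:
  b0 li=∅ lo={f,q}
  b1 li={f,q} lo={f,q}
  b2 li={f,q} lo={f,q}
  b3 li=∅ lo={f}
  b4 li={f} lo={f,q}
  b5 li={f,q} lo={f,q,u}
  b6 li={f,q} lo={f,q}
  b7 li={f,u} lo={f,q}
  b8 li={f,q} lo={f,q}

Interference:
  b: {f,q}
  f: {b,q,u}
  q: {b,f,u}
  u: {f,q}

Registers:
  {b,f,q} pairwise interfere (3-clique) ⇒ χ ≥ 3
  3-colouring: r0={f}  r1={q}  r2={b,u}
  χ = 3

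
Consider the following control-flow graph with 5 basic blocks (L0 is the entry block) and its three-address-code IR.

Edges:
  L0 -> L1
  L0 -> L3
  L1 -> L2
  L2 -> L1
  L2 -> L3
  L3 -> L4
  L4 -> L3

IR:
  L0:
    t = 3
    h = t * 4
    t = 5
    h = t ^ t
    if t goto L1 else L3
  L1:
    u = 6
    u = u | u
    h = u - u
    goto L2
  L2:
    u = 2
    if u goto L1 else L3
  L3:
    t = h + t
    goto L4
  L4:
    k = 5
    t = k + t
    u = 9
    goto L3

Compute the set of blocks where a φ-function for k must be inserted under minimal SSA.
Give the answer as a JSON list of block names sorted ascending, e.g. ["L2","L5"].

idom tree: L1←L0 L2←L1 L3←L0 L4←L3
Join-block Dom:
  L1: preds {L0,L2}: {L0} ∩ {L0,L1,L2} = {L0}; idom=L0
  L3: preds {L0,L2,L4}: {L0} ∩ {L0,L1,L2} ∩ {L0,L3,L4} = {L0}; idom=L0

DF derivation:
  join L1 pred L0: · stop@L0
  join L1 pred L2: L2→L1 stop@L0
  join L3 pred L0: · stop@L0
  join L3 pred L2: L2→L1 stop@L0
  join L3 pred L4: L4→L3 stop@L0
  L0 → ∅
  L1 → {L1,L3}
  L2 → {L1,L3}
  L3 → {L3}
  L4 → {L3}

φ for k: defs {L4}
  DF⁺ = {L3}

Answer: ["L3"]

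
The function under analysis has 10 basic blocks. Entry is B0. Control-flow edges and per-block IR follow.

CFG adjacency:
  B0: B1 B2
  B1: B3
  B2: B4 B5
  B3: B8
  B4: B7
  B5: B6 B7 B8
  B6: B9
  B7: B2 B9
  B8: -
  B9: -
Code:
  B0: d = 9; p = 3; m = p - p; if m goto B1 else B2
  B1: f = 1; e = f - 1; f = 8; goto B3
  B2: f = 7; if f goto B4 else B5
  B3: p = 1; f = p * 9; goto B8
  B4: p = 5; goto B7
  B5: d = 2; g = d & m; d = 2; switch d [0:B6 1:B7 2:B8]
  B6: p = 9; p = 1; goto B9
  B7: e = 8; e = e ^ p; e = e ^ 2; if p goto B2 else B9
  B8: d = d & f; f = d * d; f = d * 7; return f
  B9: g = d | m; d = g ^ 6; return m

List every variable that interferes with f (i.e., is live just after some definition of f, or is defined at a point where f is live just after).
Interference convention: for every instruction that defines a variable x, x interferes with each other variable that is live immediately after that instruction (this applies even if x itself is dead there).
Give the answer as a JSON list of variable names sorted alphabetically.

Per-block:
  B0 def {d,m,p} use ∅
  B1 def {e,f} use ∅
  B2 def {f} use ∅
  B3 def {f,p} use ∅
  B4 def {p} use ∅
  B5 def {d,g} use {m}
  B6 def {p} use ∅
  B7 def {e} use {p}
  B8 def {d,f} use {d,f}
  B9 def {d,g} use {d,m}

Liveness:
  B0: in=∅ out={d,m,p}
  B1: in={d} out={d}
  B2: in={d,m,p} out={d,f,m,p}
  B3: in={d} out={d,f}
  B4: in={d,m} out={d,m,p}
  B5: in={f,m,p} out={d,f,m,p}
  B6: in={d,m} out={d,m}
  B7: in={d,m,p} out={d,m,p}
  B8: in={d,f} out=∅
  B9: in={d,m} out=∅

Conflict graph:
  d↔{e,f,m,p}
  e↔{d,m,p}
  f↔{d,g,m,p}
  g↔{f,m,p}
  m↔{d,e,f,g,p}
  p↔{d,e,f,g,m}

N(f) = ["d", "g", "m", "p"]

Answer: ["d", "g", "m", "p"]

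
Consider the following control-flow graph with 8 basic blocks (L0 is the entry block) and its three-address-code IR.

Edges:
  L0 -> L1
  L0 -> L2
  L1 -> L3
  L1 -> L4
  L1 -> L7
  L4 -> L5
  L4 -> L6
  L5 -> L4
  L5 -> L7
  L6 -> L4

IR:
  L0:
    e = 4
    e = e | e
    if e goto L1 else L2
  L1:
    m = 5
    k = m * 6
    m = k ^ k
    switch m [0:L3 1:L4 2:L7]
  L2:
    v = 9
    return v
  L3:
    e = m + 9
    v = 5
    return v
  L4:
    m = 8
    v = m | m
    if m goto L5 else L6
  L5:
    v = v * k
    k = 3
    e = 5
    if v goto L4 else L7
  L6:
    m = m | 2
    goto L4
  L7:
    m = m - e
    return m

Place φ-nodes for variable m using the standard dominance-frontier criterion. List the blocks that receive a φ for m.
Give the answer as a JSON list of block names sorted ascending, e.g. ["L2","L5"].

idom tree: L1←L0 L2←L0 L3←L1 L4←L1 L5←L4 L6←L4 L7←L1
Dom at joins:
  L4: preds {L1,L5,L6}: {L0,L1} ∩ {L0,L1,L4,L5} ∩ {L0,L1,L4,L6} = {L0,L1}; idom=L1
  L7: preds {L1,L5}: {L0,L1} ∩ {L0,L1,L4,L5} = {L0,L1}; idom=L1

Frontier:
  join L4 pred L1: · stop@L1
  join L4 pred L5: L5→L4 stop@L1
  join L4 pred L6: L6→L4 stop@L1
  join L7 pred L1: · stop@L1
  join L7 pred L5: L5→L4 stop@L1
  L0: DF=∅
  L1: DF=∅
  L2: DF=∅
  L3: DF=∅
  L4: DF={L4,L7}
  L5: DF={L4,L7}
  L6: DF={L4}
  L7: DF=∅

φ for m: defs {L1,L4,L6,L7}
  DF⁺ = {L4,L7}

Answer: ["L4", "L7"]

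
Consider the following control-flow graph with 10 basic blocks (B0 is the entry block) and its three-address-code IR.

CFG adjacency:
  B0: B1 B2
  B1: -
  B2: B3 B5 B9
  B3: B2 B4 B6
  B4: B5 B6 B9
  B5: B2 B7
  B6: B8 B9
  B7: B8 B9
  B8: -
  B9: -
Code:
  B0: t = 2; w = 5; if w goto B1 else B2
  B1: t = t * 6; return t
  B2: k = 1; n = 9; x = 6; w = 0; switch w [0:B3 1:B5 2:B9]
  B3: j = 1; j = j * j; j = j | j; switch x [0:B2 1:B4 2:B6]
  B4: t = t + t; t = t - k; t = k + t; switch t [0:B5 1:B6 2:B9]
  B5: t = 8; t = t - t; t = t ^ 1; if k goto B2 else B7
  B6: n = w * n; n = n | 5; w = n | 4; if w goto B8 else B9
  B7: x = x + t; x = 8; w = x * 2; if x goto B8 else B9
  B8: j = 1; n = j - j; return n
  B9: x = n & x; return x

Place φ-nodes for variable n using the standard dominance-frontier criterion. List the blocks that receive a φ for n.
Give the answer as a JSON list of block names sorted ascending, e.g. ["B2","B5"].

Answer: ["B2", "B8", "B9"]

Derivation:
idom tree: B1←B0 B2←B0 B3←B2 B4←B3 B5←B2 B6←B3 B7←B5 B8←B2 B9←B2
Dom at joins:
  B2: preds {B0,B3,B5}: {B0} ∩ {B0,B2,B3} ∩ {B0,B2,B5} = {B0}; idom=B0
  B5: preds {B2,B4}: {B0,B2} ∩ {B0,B2,B3,B4} = {B0,B2}; idom=B2
  B6: preds {B3,B4}: {B0,B2,B3} ∩ {B0,B2,B3,B4} = {B0,B2,B3}; idom=B3
  B8: preds {B6,B7}: {B0,B2,B3,B6} ∩ {B0,B2,B5,B7} = {B0,B2}; idom=B2
  B9: preds {B2,B4,B6,B7}: {B0,B2} ∩ {B0,B2,B3,B4} ∩ {B0,B2,B3,B6} ∩ {B0,B2,B5,B7} = {B0,B2}; idom=B2

DF derivation:
  join B2 pred B0: · stop@B0
  join B2 pred B3: B3→B2 stop@B0
  join B2 pred B5: B5→B2 stop@B0
  join B5 pred B2: · stop@B2
  join B5 pred B4: B4→B3 stop@B2
  join B6 pred B3: · stop@B3
  join B6 pred B4: B4 stop@B3
  join B8 pred B6: B6→B3 stop@B2
  join B8 pred B7: B7→B5 stop@B2
  join B9 pred B2: · stop@B2
  join B9 pred B4: B4→B3 stop@B2
  join B9 pred B6: B6→B3 stop@B2
  join B9 pred B7: B7→B5 stop@B2
  B0: DF=∅
  B1: DF=∅
  B2: DF={B2}
  B3: DF={B2,B5,B8,B9}
  B4: DF={B5,B6,B9}
  B5: DF={B2,B8,B9}
  B6: DF={B8,B9}
  B7: DF={B8,B9}
  B8: DF=∅
  B9: DF=∅

φ for n: defs {B2,B6,B8}
  DF⁺ = {B2,B8,B9}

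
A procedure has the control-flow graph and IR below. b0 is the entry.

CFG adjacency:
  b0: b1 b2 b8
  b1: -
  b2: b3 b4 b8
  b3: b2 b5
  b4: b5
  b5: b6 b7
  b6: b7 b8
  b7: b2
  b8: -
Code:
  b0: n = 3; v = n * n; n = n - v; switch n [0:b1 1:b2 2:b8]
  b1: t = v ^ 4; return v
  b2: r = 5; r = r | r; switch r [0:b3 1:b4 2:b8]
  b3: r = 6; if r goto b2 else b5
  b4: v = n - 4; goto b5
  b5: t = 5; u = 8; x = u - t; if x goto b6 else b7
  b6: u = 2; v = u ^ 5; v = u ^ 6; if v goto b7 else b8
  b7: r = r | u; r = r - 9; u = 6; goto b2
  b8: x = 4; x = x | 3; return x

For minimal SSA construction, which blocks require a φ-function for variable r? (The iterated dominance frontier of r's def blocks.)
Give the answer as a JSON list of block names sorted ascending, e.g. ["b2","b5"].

idom tree: b1←b0 b2←b0 b3←b2 b4←b2 b5←b2 b6←b5 b7←b5 b8←b0
Dom∩ at merges:
  b2: preds {b0,b3,b7}: {b0} ∩ {b0,b2,b3} ∩ {b0,b2,b5,b7} = {b0}; idom=b0
  b5: preds {b3,b4}: {b0,b2,b3} ∩ {b0,b2,b4} = {b0,b2}; idom=b2
  b7: preds {b5,b6}: {b0,b2,b5} ∩ {b0,b2,b5,b6} = {b0,b2,b5}; idom=b5
  b8: preds {b0,b2,b6}: {b0} ∩ {b0,b2} ∩ {b0,b2,b5,b6} = {b0}; idom=b0

DF derivation:
  join b2 pred b0: · stop@b0
  join b2 pred b3: b3→b2 stop@b0
  join b2 pred b7: b7→b5→b2 stop@b0
  join b5 pred b3: b3 stop@b2
  join b5 pred b4: b4 stop@b2
  join b7 pred b5: · stop@b5
  join b7 pred b6: b6 stop@b5
  join b8 pred b0: · stop@b0
  join b8 pred b2: b2 stop@b0
  join b8 pred b6: b6→b5→b2 stop@b0
  b0: DF=∅
  b1: DF=∅
  b2: DF={b2,b8}
  b3: DF={b2,b5}
  b4: DF={b5}
  b5: DF={b2,b8}
  b6: DF={b7,b8}
  b7: DF={b2}
  b8: DF=∅

φ for r: defs {b2,b3,b7}
  DF⁺ = {b2,b5,b8}

Answer: ["b2", "b5", "b8"]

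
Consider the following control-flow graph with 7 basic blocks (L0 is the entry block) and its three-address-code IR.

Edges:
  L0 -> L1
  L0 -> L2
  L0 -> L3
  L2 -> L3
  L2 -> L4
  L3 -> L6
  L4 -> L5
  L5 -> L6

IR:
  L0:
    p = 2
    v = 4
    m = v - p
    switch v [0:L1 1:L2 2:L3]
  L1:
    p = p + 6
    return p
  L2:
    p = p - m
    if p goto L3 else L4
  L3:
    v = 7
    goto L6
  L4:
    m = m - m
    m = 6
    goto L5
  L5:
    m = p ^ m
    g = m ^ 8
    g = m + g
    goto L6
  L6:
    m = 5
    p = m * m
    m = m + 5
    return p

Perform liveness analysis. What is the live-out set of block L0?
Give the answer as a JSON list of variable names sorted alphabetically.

Answer: ["m", "p"]

Analysis:
Block summaries:
  L0: def={m,p,v} ue=∅
  L1: def={p} ue={p}
  L2: def={p} ue={m,p}
  L3: def={v} ue=∅
  L4: def={m} ue={m}
  L5: def={g,m} ue={m,p}
  L6: def={m,p} ue=∅

Backward fixpoint:
  live L0: ∅→{m,p}
  live L1: {p}→∅
  live L2: {m,p}→{m,p}
  live L3: ∅→∅
  live L4: {m,p}→{m,p}
  live L5: {m,p}→∅
  live L6: ∅→∅

live-out(L0) = ["m", "p"]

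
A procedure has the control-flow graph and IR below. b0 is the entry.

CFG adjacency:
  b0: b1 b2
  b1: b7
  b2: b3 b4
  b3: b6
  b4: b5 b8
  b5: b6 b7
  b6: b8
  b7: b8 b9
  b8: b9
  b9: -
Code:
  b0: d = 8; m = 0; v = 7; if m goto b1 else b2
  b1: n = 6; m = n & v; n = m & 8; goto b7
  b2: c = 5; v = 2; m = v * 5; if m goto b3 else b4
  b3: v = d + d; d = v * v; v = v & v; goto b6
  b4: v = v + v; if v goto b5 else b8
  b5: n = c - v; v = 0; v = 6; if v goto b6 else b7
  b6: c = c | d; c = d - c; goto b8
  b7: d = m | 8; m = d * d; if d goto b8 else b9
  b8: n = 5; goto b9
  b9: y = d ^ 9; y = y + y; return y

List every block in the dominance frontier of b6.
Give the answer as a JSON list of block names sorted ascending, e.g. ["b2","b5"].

idom tree: b1←b0 b2←b0 b3←b2 b4←b2 b5←b4 b6←b2 b7←b0 b8←b0 b9←b0
Join-block Dom:
  b6: preds {b3,b5}: {b0,b2,b3} ∩ {b0,b2,b4,b5} = {b0,b2}; idom=b2
  b7: preds {b1,b5}: {b0,b1} ∩ {b0,b2,b4,b5} = {b0}; idom=b0
  b8: preds {b4,b6,b7}: {b0,b2,b4} ∩ {b0,b2,b6} ∩ {b0,b7} = {b0}; idom=b0
  b9: preds {b7,b8}: {b0,b7} ∩ {b0,b8} = {b0}; idom=b0

Frontier:
  join b6 pred b3: b3 stop@b2
  join b6 pred b5: b5→b4 stop@b2
  join b7 pred b1: b1 stop@b0
  join b7 pred b5: b5→b4→b2 stop@b0
  join b8 pred b4: b4→b2 stop@b0
  join b8 pred b6: b6→b2 stop@b0
  join b8 pred b7: b7 stop@b0
  join b9 pred b7: b7 stop@b0
  join b9 pred b8: b8 stop@b0
  b0: DF=∅
  b1: DF={b7}
  b2: DF={b7,b8}
  b3: DF={b6}
  b4: DF={b6,b7,b8}
  b5: DF={b6,b7}
  b6: DF={b8}
  b7: DF={b8,b9}
  b8: DF={b9}
  b9: DF=∅

DF(b6) = ["b8"]

Answer: ["b8"]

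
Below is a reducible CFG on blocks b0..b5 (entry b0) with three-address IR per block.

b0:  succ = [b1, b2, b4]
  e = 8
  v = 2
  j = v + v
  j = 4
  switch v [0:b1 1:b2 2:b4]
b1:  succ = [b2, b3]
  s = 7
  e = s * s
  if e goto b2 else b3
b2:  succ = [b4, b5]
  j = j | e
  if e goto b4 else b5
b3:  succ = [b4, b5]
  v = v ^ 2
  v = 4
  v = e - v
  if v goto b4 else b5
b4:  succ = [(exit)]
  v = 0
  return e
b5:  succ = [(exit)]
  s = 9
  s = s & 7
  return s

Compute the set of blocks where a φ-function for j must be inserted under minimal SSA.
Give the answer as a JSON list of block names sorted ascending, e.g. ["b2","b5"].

Answer: ["b4", "b5"]

Derivation:
idom tree: b1←b0 b2←b0 b3←b1 b4←b0 b5←b0
Dom∩ at merges:
  b2: preds {b0,b1}: {b0} ∩ {b0,b1} = {b0}; idom=b0
  b4: preds {b0,b2,b3}: {b0} ∩ {b0,b2} ∩ {b0,b1,b3} = {b0}; idom=b0
  b5: preds {b2,b3}: {b0,b2} ∩ {b0,b1,b3} = {b0}; idom=b0

DF walk-up:
  join b2 pred b0: · stop@b0
  join b2 pred b1: b1 stop@b0
  join b4 pred b0: · stop@b0
  join b4 pred b2: b2 stop@b0
  join b4 pred b3: b3→b1 stop@b0
  join b5 pred b2: b2 stop@b0
  join b5 pred b3: b3→b1 stop@b0
  b0 → ∅
  b1 → {b2,b4,b5}
  b2 → {b4,b5}
  b3 → {b4,b5}
  b4 → ∅
  b5 → ∅

φ for j: defs {b0,b2}
  DF⁺ = {b4,b5}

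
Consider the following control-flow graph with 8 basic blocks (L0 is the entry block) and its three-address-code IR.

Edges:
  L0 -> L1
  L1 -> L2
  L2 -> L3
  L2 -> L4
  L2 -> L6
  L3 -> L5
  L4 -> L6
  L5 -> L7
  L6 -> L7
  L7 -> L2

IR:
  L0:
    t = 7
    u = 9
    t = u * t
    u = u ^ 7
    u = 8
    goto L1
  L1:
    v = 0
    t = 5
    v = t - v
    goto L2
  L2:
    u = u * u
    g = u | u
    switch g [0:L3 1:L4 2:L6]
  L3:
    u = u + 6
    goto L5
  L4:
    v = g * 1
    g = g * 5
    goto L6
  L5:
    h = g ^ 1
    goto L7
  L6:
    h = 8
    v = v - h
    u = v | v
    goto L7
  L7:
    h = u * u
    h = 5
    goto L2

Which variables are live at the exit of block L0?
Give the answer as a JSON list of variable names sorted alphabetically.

def/use:
  L0: {t,u} / ∅
  L1: {t,v} / ∅
  L2: {g,u} / {u}
  L3: {u} / {u}
  L4: {g,v} / {g}
  L5: {h} / {g}
  L6: {h,u,v} / {v}
  L7: {h} / {u}

Backward fixpoint:
  L0: in=∅ out={u}
  L1: in={u} out={u,v}
  L2: in={u,v} out={g,u,v}
  L3: in={g,u,v} out={g,u,v}
  L4: in={g} out={v}
  L5: in={g,u,v} out={u,v}
  L6: in={v} out={u,v}
  L7: in={u,v} out={u,v}

live-out(L0) = ["u"]

Answer: ["u"]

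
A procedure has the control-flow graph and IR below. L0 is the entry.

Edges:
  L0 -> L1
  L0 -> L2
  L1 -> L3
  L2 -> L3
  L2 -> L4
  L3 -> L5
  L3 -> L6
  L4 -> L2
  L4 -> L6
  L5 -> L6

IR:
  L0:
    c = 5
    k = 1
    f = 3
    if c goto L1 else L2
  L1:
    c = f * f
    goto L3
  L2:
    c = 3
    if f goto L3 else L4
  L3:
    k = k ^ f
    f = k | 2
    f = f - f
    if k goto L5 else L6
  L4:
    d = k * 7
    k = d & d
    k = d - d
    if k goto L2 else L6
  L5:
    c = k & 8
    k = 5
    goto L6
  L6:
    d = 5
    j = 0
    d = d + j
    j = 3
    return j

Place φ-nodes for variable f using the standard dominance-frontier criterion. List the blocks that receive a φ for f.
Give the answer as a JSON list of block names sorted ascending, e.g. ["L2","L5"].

idom tree: L1←L0 L2←L0 L3←L0 L4←L2 L5←L3 L6←L0
Join-block Dom:
  L2: preds {L0,L4}: {L0} ∩ {L0,L2,L4} = {L0}; idom=L0
  L3: preds {L1,L2}: {L0,L1} ∩ {L0,L2} = {L0}; idom=L0
  L6: preds {L3,L4,L5}: {L0,L3} ∩ {L0,L2,L4} ∩ {L0,L3,L5} = {L0}; idom=L0

DF walk-up:
  join L2 pred L0: · stop@L0
  join L2 pred L4: L4→L2 stop@L0
  join L3 pred L1: L1 stop@L0
  join L3 pred L2: L2 stop@L0
  join L6 pred L3: L3 stop@L0
  join L6 pred L4: L4→L2 stop@L0
  join L6 pred L5: L5→L3 stop@L0
  DF(L0)=∅
  DF(L1)={L3}
  DF(L2)={L2,L3,L6}
  DF(L3)={L6}
  DF(L4)={L2,L6}
  DF(L5)={L6}
  DF(L6)=∅

φ for f: defs {L0,L3}
  DF⁺ = {L6}

Answer: ["L6"]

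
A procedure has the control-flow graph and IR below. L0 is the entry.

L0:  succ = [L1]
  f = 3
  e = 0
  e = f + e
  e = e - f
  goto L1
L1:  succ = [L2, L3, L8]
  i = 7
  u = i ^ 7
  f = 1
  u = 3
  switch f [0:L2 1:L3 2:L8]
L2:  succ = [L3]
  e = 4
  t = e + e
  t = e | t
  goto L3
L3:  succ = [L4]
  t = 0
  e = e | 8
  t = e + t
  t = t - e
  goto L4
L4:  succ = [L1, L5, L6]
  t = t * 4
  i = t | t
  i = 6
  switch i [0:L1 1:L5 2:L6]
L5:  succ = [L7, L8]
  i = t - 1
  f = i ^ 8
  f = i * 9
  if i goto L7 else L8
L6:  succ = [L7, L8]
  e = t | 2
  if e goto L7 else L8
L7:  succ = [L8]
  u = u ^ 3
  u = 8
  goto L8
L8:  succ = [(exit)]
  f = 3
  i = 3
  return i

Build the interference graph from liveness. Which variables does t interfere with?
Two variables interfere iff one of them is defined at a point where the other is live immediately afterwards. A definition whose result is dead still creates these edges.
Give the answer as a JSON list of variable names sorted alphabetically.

Answer: ["e", "i", "u"]

Derivation:
Block summaries:
  L0: def={e,f} ue=∅
  L1: def={f,i,u} ue=∅
  L2: def={e,t} ue=∅
  L3: def={e,t} ue={e}
  L4: def={i,t} ue={t}
  L5: def={f,i} ue={t}
  L6: def={e} ue={t}
  L7: def={u} ue={u}
  L8: def={f,i} ue=∅

Liveness:
  live L0: ∅→{e}
  live L1: {e}→{e,u}
  live L2: {u}→{e,u}
  live L3: {e,u}→{e,t,u}
  live L4: {e,t,u}→{e,t,u}
  live L5: {t,u}→{u}
  live L6: {t,u}→{u}
  live L7: {u}→∅
  live L8: ∅→∅

Interfere edges:
  e: {f,i,t,u}
  f: {e,i,u}
  i: {e,f,t,u}
  t: {e,i,u}
  u: {e,f,i,t}

N(t) = ["e", "i", "u"]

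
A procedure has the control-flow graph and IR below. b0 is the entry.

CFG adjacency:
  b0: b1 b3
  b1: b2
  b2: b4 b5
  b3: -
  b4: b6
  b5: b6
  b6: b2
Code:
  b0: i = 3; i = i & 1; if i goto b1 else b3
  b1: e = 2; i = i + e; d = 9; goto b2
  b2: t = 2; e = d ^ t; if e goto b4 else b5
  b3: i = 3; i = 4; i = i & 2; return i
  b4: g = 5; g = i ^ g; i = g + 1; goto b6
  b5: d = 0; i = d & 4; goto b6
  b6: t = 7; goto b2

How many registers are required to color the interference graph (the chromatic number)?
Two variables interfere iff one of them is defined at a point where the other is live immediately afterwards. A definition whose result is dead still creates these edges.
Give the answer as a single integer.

Per-block:
  b0 def {i} use ∅
  b1 def {d,e,i} use {i}
  b2 def {e,t} use {d}
  b3 def {i} use ∅
  b4 def {g,i} use {i}
  b5 def {d,i} use ∅
  b6 def {t} use ∅

Backward fixpoint:
  live b0: ∅→{i}
  live b1: {i}→{d,i}
  live b2: {d,i}→{d,i}
  live b3: ∅→∅
  live b4: {d,i}→{d,i}
  live b5: ∅→{d,i}
  live b6: {d,i}→{d,i}

Conflict graph:
  d — {e,g,i,t}
  e — {d,i}
  g — {d,i}
  i — {d,e,g,t}
  t — {d,i}

Chromatic number:
  lower bound: {d,e,i} mutually conflict ⇒ χ ≥ 3
  assign d→c0 e→c2 g→c2 i→c1 t→c2 — no edge inside a register ⇒ χ ≤ 3
  χ = 3

Answer: 3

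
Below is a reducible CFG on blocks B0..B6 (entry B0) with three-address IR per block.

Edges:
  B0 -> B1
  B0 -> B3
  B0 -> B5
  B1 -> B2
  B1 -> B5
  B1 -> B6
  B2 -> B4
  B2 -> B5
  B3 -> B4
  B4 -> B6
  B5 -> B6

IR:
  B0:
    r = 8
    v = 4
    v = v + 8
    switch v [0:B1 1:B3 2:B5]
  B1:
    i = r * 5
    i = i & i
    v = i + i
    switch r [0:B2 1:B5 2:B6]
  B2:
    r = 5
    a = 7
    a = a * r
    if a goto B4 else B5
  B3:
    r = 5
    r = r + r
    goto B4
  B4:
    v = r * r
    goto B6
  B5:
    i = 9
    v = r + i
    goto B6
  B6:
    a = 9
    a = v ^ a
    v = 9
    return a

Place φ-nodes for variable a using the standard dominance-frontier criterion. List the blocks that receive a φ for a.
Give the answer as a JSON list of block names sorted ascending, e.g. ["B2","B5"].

idom tree: B1←B0 B2←B1 B3←B0 B4←B0 B5←B0 B6←B0
Dom at joins:
  B4: preds {B2,B3}: {B0,B1,B2} ∩ {B0,B3} = {B0}; idom=B0
  B5: preds {B0,B1,B2}: {B0} ∩ {B0,B1} ∩ {B0,B1,B2} = {B0}; idom=B0
  B6: preds {B1,B4,B5}: {B0,B1} ∩ {B0,B4} ∩ {B0,B5} = {B0}; idom=B0

DF walk-up:
  B4←B2: walk B2→B1 to B0
  B4←B3: walk B3 to B0
  B5←B0: walk · to B0
  B5←B1: walk B1 to B0
  B5←B2: walk B2→B1 to B0
  B6←B1: walk B1 to B0
  B6←B4: walk B4 to B0
  B6←B5: walk B5 to B0
  B0: DF=∅
  B1: DF={B4,B5,B6}
  B2: DF={B4,B5}
  B3: DF={B4}
  B4: DF={B6}
  B5: DF={B6}
  B6: DF=∅

φ for a: defs {B2,B6}
  DF⁺ = {B4,B5,B6}

Answer: ["B4", "B5", "B6"]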